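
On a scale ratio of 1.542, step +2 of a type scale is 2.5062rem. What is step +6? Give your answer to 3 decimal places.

2.5062 × 1.542⁴ = 2.5062 × 5.65376 ≈ 14.169

14.169rem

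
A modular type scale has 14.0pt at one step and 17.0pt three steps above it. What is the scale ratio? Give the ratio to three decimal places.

r³ = 17.0 / 14.0, so r = (17.0/14.0)^(1/3).
r = 1.2143^(1/3) ≈ 1.0669

1.067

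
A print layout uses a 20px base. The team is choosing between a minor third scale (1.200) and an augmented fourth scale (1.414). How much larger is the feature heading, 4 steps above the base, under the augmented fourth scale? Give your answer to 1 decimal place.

Minor third: 20.0 × 1.200⁴ = 41.472px
Augmented fourth: 20.0 × 1.414⁴ = 79.952px
Difference: 79.952 − 41.472 = 38.480px

38.5px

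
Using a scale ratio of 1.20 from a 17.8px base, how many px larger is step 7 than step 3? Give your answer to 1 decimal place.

Step 3: 17.8 × 1.20³ = 30.758px
Step 7: 17.8 × 1.20⁷ = 63.781px
Difference: 63.781 − 30.758 = 33.023px

33.0px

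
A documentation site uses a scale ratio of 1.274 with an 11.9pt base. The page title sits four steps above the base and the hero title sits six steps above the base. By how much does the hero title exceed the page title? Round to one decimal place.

19.5pt

Step 4: 11.9 × 1.274⁴ = 31.349pt
Step 6: 11.9 × 1.274⁶ = 50.882pt
Difference: 50.882 − 31.349 = 19.533pt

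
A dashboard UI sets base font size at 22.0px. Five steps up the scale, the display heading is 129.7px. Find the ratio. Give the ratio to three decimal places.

1.426

r⁵ = 129.7 / 22.0, so r = (129.7/22.0)^(1/5).
r = 5.8955^(1/5) ≈ 1.4259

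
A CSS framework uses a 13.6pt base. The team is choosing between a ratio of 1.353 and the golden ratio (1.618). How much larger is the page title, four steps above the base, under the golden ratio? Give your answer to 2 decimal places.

47.63pt

At 1.353: 13.6 × 1.353⁴ = 45.5754pt
Golden ratio: 13.6 × 1.618⁴ = 93.2080pt
Difference: 93.2080 − 45.5754 = 47.6326pt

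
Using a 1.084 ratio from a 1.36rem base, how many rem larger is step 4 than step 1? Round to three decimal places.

Step 1: 1.36 × 1.084 = 1.47424rem
Step 4: 1.36 × 1.084⁴ = 1.87783rem
Difference: 1.87783 − 1.47424 = 0.40359rem

0.404rem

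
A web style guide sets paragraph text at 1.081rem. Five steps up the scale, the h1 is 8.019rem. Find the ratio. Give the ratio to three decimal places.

1.493

r⁵ = 8.019 / 1.081, so r = (8.019/1.081)^(1/5).
r = 7.4181^(1/5) ≈ 1.4930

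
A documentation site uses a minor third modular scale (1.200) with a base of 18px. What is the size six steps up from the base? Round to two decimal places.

53.75px

18.0 × 1.200⁶ = 18.0 × 2.98598 ≈ 53.75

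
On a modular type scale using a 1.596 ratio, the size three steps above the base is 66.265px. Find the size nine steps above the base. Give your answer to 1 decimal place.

1095.2px

66.265 × 1.596⁶ = 66.265 × 16.52713 ≈ 1095.170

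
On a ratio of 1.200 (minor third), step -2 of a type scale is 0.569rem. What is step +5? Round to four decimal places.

2.0388rem

0.569 × 1.200⁷ = 0.569 × 3.58318 ≈ 2.0388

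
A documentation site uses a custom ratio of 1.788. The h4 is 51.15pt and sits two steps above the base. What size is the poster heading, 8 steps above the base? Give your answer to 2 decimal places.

1671.29pt

51.15 × 1.788⁶ = 51.15 × 32.67421 ≈ 1671.286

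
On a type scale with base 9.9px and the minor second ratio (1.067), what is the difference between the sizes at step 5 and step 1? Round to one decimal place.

Step 1: 9.9 × 1.067 = 10.563px
Step 5: 9.9 × 1.067⁵ = 13.692px
Difference: 13.692 − 10.563 = 3.129px

3.1px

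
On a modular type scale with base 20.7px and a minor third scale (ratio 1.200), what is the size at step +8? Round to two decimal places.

Every step multiplies by the scale ratio.
20.7 × 1.200⁸ = 20.7 × 4.29982 ≈ 89.01

89.01px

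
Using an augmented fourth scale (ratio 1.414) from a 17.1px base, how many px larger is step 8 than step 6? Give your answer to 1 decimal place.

136.6px

Step 6: 17.1 × 1.414⁶ = 136.676px
Step 8: 17.1 × 1.414⁸ = 273.270px
Difference: 273.270 − 136.676 = 136.594px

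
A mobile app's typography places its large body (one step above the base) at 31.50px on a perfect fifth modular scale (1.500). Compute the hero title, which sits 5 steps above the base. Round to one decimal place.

159.5px

31.50 × 1.500⁴ = 31.50 × 5.06250 ≈ 159.469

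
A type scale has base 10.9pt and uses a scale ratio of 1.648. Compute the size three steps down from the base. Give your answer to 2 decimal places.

10.9 ÷ 1.648³ = 10.9 ÷ 4.47581 ≈ 2.44

2.44pt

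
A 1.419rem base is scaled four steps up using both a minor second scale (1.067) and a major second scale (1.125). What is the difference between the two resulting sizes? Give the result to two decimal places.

Minor second: 1.419 × 1.067⁴ = 1.8392rem
Major second: 1.419 × 1.125⁴ = 2.2730rem
Difference: 2.2730 − 1.8392 = 0.4338rem

0.43rem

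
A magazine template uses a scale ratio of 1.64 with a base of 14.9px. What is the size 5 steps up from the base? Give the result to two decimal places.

176.77px

14.9 × 1.64⁵ = 14.9 × 11.86367 ≈ 176.77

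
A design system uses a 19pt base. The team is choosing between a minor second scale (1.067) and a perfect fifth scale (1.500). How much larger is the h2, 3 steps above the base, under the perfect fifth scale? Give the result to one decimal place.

41.0pt

Minor second: 19.0 × 1.067³ = 23.081pt
Perfect fifth: 19.0 × 1.500³ = 64.125pt
Difference: 64.125 − 23.081 = 41.044pt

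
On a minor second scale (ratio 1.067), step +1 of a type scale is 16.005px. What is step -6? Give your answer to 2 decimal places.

10.16px

16.005 ÷ 1.067⁷ = 16.005 ÷ 1.57453 ≈ 10.165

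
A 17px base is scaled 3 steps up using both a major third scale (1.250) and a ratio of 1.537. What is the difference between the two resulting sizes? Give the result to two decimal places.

28.52px

Major third: 17.0 × 1.250³ = 33.2031px
At 1.537: 17.0 × 1.537³ = 61.7263px
Difference: 61.7263 − 33.2031 = 28.5232px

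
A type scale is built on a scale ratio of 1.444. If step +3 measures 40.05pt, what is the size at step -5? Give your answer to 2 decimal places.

Moving from step +3 to step -5 is 8 steps down, so divide by r⁸.
40.05 ÷ 1.444⁸ = 40.05 ÷ 18.90330 ≈ 2.119

2.12pt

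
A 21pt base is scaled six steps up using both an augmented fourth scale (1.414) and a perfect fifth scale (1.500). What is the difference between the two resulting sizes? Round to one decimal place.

71.4pt

Augmented fourth: 21.0 × 1.414⁶ = 167.848pt
Perfect fifth: 21.0 × 1.500⁶ = 239.203pt
Difference: 239.203 − 167.848 = 71.355pt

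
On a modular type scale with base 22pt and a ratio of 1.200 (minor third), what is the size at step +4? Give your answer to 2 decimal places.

22.0 × 1.200⁴ = 22.0 × 2.07360 ≈ 45.62

45.62pt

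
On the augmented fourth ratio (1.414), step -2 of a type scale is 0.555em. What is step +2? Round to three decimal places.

2.219em

Moving from step -2 to step +2 is 4 steps up, so multiply by r⁴.
0.555 × 1.414⁴ = 0.555 × 3.99758 ≈ 2.219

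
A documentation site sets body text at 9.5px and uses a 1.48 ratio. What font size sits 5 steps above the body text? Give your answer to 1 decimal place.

67.5px

Each step on a modular scale multiplies by the ratio, so the size n steps from the base is base × ratioⁿ.
9.5 × 1.48⁵ = 9.5 × 7.10082 ≈ 67.46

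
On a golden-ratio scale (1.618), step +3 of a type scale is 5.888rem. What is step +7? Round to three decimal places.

40.354rem

The gap is 7 − (3) = 4 steps, so the factor is 1.618^4.
5.888 × 1.618⁴ = 5.888 × 6.85353 ≈ 40.354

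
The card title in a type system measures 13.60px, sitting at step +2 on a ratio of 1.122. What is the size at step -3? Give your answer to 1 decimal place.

Moving from step +2 to step -3 is 5 steps down, so divide by r⁵.
13.60 ÷ 1.122⁵ = 13.60 ÷ 1.77813 ≈ 7.648

7.6px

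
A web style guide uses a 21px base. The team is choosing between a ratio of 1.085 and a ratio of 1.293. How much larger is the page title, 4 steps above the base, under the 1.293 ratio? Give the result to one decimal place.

At 1.085: 21.0 × 1.085⁴ = 29.103px
At 1.293: 21.0 × 1.293⁴ = 58.697px
Difference: 58.697 − 29.103 = 29.594px

29.6px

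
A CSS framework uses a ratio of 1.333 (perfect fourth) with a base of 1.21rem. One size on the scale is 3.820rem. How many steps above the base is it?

4

1.333ⁿ = 3.820 / 1.21 = 3.1570
n = ln(3.1570) / ln(1.333) = 1.1496 / 0.2874 ≈ 4.00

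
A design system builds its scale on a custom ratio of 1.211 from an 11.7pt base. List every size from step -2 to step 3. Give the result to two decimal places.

Step -2: 11.7 ÷ 1.211² = 7.98
Step -1: 11.7 ÷ 1.211 = 9.66
Step 0: 11.7pt
Step 1: 11.7 × 1.211 = 14.17
Step 2: 11.7 × 1.211² = 17.16
Step 3: 11.7 × 1.211³ = 20.78

7.98pt, 9.66pt, 11.70pt, 14.17pt, 17.16pt, 20.78pt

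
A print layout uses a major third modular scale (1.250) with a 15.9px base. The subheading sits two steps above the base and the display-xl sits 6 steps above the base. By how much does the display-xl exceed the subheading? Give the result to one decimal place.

35.8px

Step 2: 15.9 × 1.250² = 24.844px
Step 6: 15.9 × 1.250⁶ = 60.654px
Difference: 60.654 − 24.844 = 35.810px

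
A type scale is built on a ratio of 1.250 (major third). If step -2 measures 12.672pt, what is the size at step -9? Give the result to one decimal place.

12.672 ÷ 1.250⁷ = 12.672 ÷ 4.76837 ≈ 2.658

2.7pt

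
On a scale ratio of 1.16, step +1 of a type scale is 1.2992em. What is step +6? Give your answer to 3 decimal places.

2.729em

1.2992 × 1.16⁵ = 1.2992 × 2.10034 ≈ 2.729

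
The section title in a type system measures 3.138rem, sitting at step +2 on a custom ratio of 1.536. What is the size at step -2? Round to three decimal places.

3.138 ÷ 1.536⁴ = 3.138 ÷ 5.56628 ≈ 0.564

0.564rem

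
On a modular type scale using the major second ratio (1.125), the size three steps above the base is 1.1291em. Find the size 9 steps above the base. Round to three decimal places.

Moving from step +3 to step +9 is 6 steps up, so multiply by r⁶.
1.1291 × 1.125⁶ = 1.1291 × 2.02729 ≈ 2.289

2.289em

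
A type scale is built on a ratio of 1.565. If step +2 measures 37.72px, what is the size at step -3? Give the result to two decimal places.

37.72 ÷ 1.565⁵ = 37.72 ÷ 9.38797 ≈ 4.018

4.02px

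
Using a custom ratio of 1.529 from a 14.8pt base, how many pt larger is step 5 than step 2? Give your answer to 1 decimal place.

89.1pt

Step 2: 14.8 × 1.529² = 34.600pt
Step 5: 14.8 × 1.529⁵ = 123.680pt
Difference: 123.680 − 34.600 = 89.080pt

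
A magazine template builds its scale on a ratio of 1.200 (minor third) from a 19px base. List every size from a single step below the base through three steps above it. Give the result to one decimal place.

15.8px, 19.0px, 22.8px, 27.4px, 32.8px

Step -1: 19.0 ÷ 1.200 = 15.8
Step 0: 19px
Step 1: 19.0 × 1.200 = 22.8
Step 2: 19.0 × 1.200² = 27.4
Step 3: 19.0 × 1.200³ = 32.8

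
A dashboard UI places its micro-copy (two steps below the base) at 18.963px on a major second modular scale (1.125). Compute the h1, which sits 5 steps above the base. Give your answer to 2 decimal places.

18.963 × 1.125⁷ = 18.963 × 2.28070 ≈ 43.249

43.25px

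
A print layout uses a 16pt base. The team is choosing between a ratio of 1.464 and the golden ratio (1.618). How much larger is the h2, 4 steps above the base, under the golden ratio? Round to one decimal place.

36.2pt

At 1.464: 16.0 × 1.464⁴ = 73.499pt
Golden ratio: 16.0 × 1.618⁴ = 109.656pt
Difference: 109.656 − 73.499 = 36.157pt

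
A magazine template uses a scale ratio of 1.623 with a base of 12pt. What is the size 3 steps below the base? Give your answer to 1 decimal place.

2.8pt

Each step on a modular scale multiplies by the ratio, so the size n steps from the base is base × ratioⁿ.
12.0 ÷ 1.623³ = 12.0 ÷ 4.27519 ≈ 2.81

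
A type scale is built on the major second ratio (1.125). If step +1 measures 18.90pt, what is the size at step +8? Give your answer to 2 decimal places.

43.11pt

18.90 × 1.125⁷ = 18.90 × 2.28070 ≈ 43.105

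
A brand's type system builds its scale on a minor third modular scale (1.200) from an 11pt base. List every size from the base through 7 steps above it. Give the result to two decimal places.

Step 0: 11pt
Step 1: 11.0 × 1.200 = 13.20
Step 2: 11.0 × 1.200² = 15.84
Step 3: 11.0 × 1.200³ = 19.01
Step 4: 11.0 × 1.200⁴ = 22.81
Step 5: 11.0 × 1.200⁵ = 27.37
Step 6: 11.0 × 1.200⁶ = 32.85
Step 7: 11.0 × 1.200⁷ = 39.41

11.00pt, 13.20pt, 15.84pt, 19.01pt, 22.81pt, 27.37pt, 32.85pt, 39.41pt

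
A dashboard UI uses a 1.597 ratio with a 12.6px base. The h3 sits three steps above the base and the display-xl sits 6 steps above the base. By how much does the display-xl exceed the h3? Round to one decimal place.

157.7px

Step 3: 12.6 × 1.597³ = 51.320px
Step 6: 12.6 × 1.597⁶ = 209.026px
Difference: 209.026 − 51.320 = 157.706px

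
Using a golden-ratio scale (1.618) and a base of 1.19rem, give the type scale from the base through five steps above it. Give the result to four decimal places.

1.1900rem, 1.9254rem, 3.1153rem, 5.0406rem, 8.1557rem, 13.1959rem

Step 0: 1.19rem
Step 1: 1.19 × 1.618 = 1.9254
Step 2: 1.19 × 1.618² = 3.1153
Step 3: 1.19 × 1.618³ = 5.0406
Step 4: 1.19 × 1.618⁴ = 8.1557
Step 5: 1.19 × 1.618⁵ = 13.1959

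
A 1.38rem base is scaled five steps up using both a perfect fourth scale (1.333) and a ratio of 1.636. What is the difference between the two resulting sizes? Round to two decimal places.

Perfect fourth: 1.38 × 1.333⁵ = 5.8080rem
At 1.636: 1.38 × 1.636⁵ = 16.1732rem
Difference: 16.1732 − 5.8080 = 10.3652rem

10.37rem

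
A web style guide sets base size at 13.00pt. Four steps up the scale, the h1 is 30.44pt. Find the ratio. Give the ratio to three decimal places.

The ratio satisfies 13.00 × r⁴ = 30.44, so r = (30.44 / 13.00)^(1/4).
r = 2.3415^(1/4) ≈ 1.2370

1.237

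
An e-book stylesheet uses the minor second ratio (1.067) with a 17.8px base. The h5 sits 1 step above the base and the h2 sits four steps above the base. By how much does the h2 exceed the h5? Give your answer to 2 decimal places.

Step 1: 17.8 × 1.067 = 18.9926px
Step 4: 17.8 × 1.067⁴ = 23.0716px
Difference: 23.0716 − 18.9926 = 4.0790px

4.08px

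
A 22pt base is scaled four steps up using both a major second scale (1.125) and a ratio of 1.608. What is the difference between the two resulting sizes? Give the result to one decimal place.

Major second: 22.0 × 1.125⁴ = 35.240pt
At 1.608: 22.0 × 1.608⁴ = 147.084pt
Difference: 147.084 − 35.240 = 111.844pt

111.8pt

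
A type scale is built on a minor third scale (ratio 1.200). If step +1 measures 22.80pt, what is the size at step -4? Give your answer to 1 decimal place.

9.2pt

22.80 ÷ 1.200⁵ = 22.80 ÷ 2.48832 ≈ 9.163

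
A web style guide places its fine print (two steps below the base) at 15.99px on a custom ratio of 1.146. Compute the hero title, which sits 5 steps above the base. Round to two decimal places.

15.99 × 1.146⁷ = 15.99 × 2.59593 ≈ 41.509

41.51px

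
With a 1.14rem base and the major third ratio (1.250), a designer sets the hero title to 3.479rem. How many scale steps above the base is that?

5

1.250ⁿ = 3.479 / 1.14 = 3.0518
n = ln(3.0518) / ln(1.250) = 1.1157 / 0.2231 ≈ 5.00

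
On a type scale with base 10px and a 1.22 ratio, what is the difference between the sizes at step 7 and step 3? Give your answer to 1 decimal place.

Step 3: 10.0 × 1.22³ = 18.158px
Step 7: 10.0 × 1.22⁷ = 40.227px
Difference: 40.227 − 18.158 = 22.069px

22.1px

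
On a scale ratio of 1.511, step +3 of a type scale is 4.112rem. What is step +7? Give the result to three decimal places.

21.434rem

4.112 × 1.511⁴ = 4.112 × 5.21264 ≈ 21.434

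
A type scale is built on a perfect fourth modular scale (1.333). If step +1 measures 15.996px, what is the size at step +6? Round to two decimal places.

67.32px

15.996 × 1.333⁵ = 15.996 × 4.20873 ≈ 67.323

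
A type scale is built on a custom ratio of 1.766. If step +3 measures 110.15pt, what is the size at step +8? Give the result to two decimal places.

1892.07pt

The gap is 8 − (3) = 5 steps, so the factor is 1.766^5.
110.15 × 1.766⁵ = 110.15 × 17.17724 ≈ 1892.073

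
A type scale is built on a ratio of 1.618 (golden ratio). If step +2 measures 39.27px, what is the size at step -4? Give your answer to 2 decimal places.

2.19px

The gap is -4 − (2) = -6 steps, so the factor is 1.618^-6.
39.27 ÷ 1.618⁶ = 39.27 ÷ 17.94201 ≈ 2.189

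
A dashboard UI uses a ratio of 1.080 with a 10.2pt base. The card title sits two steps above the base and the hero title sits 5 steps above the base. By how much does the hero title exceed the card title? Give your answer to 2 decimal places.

3.09pt

Step 2: 10.2 × 1.080² = 11.8973pt
Step 5: 10.2 × 1.080⁵ = 14.9871pt
Difference: 14.9871 − 11.8973 = 3.0898pt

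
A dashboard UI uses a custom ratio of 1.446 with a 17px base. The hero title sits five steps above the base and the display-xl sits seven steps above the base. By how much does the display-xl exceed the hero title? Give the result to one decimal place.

117.2px

Step 5: 17.0 × 1.446⁵ = 107.471px
Step 7: 17.0 × 1.446⁷ = 224.712px
Difference: 224.712 − 107.471 = 117.241px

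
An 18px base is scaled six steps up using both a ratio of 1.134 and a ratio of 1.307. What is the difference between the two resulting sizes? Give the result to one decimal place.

51.4px

At 1.134: 18.0 × 1.134⁶ = 38.278px
At 1.307: 18.0 × 1.307⁶ = 89.728px
Difference: 89.728 − 38.278 = 51.450px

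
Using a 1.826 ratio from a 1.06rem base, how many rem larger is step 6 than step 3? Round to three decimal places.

32.839rem

Step 3: 1.06 × 1.826³ = 6.45369rem
Step 6: 1.06 × 1.826⁶ = 39.29258rem
Difference: 39.29258 − 6.45369 = 32.83889rem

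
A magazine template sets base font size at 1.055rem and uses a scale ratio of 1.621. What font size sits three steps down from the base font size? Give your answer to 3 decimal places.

A modular type scale is a geometric sequence: sizeₙ = base × rⁿ.
1.055 ÷ 1.621³ = 1.055 ÷ 4.25941 ≈ 0.248

0.248rem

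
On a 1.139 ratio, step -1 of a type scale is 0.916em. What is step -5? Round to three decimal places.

0.916 ÷ 1.139⁴ = 0.916 ÷ 1.68304 ≈ 0.544

0.544em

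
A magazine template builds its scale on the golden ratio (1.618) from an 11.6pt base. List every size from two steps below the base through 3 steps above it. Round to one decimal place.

Step -2: 11.6 ÷ 1.618² = 4.4
Step -1: 11.6 ÷ 1.618 = 7.2
Step 0: 11.6pt
Step 1: 11.6 × 1.618 = 18.8
Step 2: 11.6 × 1.618² = 30.4
Step 3: 11.6 × 1.618³ = 49.1

4.4pt, 7.2pt, 11.6pt, 18.8pt, 30.4pt, 49.1pt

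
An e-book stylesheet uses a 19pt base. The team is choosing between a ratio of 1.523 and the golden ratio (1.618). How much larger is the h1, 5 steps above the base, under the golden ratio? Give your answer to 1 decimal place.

At 1.523: 19.0 × 1.523⁵ = 155.687pt
Golden ratio: 19.0 × 1.618⁵ = 210.691pt
Difference: 210.691 − 155.687 = 55.004pt

55.0pt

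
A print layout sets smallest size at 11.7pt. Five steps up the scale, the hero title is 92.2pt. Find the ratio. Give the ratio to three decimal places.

1.511

The ratio satisfies 11.7 × r⁵ = 92.2, so r = (92.2 / 11.7)^(1/5).
r = 7.8803^(1/5) ≈ 1.5112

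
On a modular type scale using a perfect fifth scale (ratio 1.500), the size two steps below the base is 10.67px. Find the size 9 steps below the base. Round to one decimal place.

10.67 ÷ 1.500⁷ = 10.67 ÷ 17.08594 ≈ 0.624

0.6px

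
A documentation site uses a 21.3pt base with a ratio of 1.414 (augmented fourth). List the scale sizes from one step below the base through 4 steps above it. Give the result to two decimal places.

Step -1: 21.3 ÷ 1.414 = 15.06
Step 0: 21.3pt
Step 1: 21.3 × 1.414 = 30.12
Step 2: 21.3 × 1.414² = 42.59
Step 3: 21.3 × 1.414³ = 60.22
Step 4: 21.3 × 1.414⁴ = 85.15

15.06pt, 21.30pt, 30.12pt, 42.59pt, 60.22pt, 85.15pt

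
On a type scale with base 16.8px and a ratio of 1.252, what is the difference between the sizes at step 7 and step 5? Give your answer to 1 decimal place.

29.3px

Step 5: 16.8 × 1.252⁵ = 51.681px
Step 7: 16.8 × 1.252⁷ = 81.010px
Difference: 81.010 − 51.681 = 29.329px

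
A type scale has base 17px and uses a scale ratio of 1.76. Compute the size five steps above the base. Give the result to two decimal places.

17.0 × 1.76⁵ = 17.0 × 16.88742 ≈ 287.09

287.09px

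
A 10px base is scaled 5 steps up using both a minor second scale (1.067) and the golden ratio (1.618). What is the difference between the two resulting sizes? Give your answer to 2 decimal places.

97.06px

Minor second: 10.0 × 1.067⁵ = 13.8300px
Golden ratio: 10.0 × 1.618⁵ = 110.8901px
Difference: 110.8901 − 13.8300 = 97.0601px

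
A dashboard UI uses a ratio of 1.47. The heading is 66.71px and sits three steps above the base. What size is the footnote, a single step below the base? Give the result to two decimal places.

66.71 ÷ 1.47⁴ = 66.71 ÷ 4.66949 ≈ 14.286

14.29px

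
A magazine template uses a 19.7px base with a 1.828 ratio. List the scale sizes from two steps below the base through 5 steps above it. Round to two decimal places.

5.90px, 10.78px, 19.70px, 36.01px, 65.83px, 120.34px, 219.97px, 402.11px

Step -2: 19.7 ÷ 1.828² = 5.90
Step -1: 19.7 ÷ 1.828 = 10.78
Step 0: 19.7px
Step 1: 19.7 × 1.828 = 36.01
Step 2: 19.7 × 1.828² = 65.83
Step 3: 19.7 × 1.828³ = 120.34
Step 4: 19.7 × 1.828⁴ = 219.97
Step 5: 19.7 × 1.828⁵ = 402.11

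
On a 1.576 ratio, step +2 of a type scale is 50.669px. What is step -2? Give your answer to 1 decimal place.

8.2px

50.669 ÷ 1.576⁴ = 50.669 ÷ 6.16914 ≈ 8.213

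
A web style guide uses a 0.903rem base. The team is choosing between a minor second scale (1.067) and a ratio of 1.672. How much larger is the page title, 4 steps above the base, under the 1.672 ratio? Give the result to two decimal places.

5.89rem

Minor second: 0.903 × 1.067⁴ = 1.1704rem
At 1.672: 0.903 × 1.672⁴ = 7.0572rem
Difference: 7.0572 − 1.1704 = 5.8868rem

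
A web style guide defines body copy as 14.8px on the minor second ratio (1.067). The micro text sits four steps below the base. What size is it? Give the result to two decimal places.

11.42px

14.8 ÷ 1.067⁴ = 14.8 ÷ 1.29616 ≈ 11.42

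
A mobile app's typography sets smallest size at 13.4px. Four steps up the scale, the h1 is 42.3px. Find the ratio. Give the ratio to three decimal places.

1.333

r⁴ = 42.3 / 13.4, so r = (42.3/13.4)^(1/4).
r = 3.1567^(1/4) ≈ 1.3329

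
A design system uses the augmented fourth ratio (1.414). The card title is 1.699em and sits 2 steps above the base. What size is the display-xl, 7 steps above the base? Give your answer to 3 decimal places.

1.699 × 1.414⁵ = 1.699 × 5.65258 ≈ 9.604

9.604em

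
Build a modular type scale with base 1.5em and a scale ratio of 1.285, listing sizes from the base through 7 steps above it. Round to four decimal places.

Step 0: 1.5em
Step 1: 1.5 × 1.285 = 1.9275
Step 2: 1.5 × 1.285² = 2.4768
Step 3: 1.5 × 1.285³ = 3.1827
Step 4: 1.5 × 1.285⁴ = 4.0898
Step 5: 1.5 × 1.285⁵ = 5.2554
Step 6: 1.5 × 1.285⁶ = 6.7532
Step 7: 1.5 × 1.285⁷ = 8.6779

1.5000em, 1.9275em, 2.4768em, 3.1827em, 4.0898em, 5.2554em, 6.7532em, 8.6779em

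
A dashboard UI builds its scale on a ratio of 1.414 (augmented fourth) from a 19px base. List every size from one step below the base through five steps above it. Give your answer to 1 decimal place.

13.4px, 19.0px, 26.9px, 38.0px, 53.7px, 76.0px, 107.4px

Step -1: 19.0 ÷ 1.414 = 13.4
Step 0: 19px
Step 1: 19.0 × 1.414 = 26.9
Step 2: 19.0 × 1.414² = 38.0
Step 3: 19.0 × 1.414³ = 53.7
Step 4: 19.0 × 1.414⁴ = 76.0
Step 5: 19.0 × 1.414⁵ = 107.4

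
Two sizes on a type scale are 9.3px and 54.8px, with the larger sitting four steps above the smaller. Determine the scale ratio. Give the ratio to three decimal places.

1.558

r⁴ = 54.8 / 9.3, so r = (54.8/9.3)^(1/4).
r = 5.8925^(1/4) ≈ 1.5580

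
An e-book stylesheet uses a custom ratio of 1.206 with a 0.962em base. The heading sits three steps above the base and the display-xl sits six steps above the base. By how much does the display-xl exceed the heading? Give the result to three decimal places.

1.272em

Step 3: 0.962 × 1.206³ = 1.68740em
Step 6: 0.962 × 1.206⁶ = 2.95978em
Difference: 2.95978 − 1.68740 = 1.27238em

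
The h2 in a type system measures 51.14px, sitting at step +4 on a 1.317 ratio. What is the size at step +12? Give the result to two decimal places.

Moving from step +4 to step +12 is 8 steps up, so multiply by r⁸.
51.14 × 1.317⁸ = 51.14 × 9.05078 ≈ 462.857

462.86px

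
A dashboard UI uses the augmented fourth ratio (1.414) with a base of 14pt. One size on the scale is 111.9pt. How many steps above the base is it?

1.414ⁿ = 111.9 / 14 = 7.9929
n = ln(7.9929) / ln(1.414) = 2.0785 / 0.3464 ≈ 6.00

6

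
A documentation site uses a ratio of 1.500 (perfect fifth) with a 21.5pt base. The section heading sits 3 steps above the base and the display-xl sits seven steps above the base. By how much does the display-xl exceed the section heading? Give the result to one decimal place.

Step 3: 21.5 × 1.500³ = 72.562pt
Step 7: 21.5 × 1.500⁷ = 367.348pt
Difference: 367.348 − 72.562 = 294.786pt

294.8pt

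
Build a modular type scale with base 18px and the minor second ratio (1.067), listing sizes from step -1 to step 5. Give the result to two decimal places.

Step -1: 18.0 ÷ 1.067 = 16.87
Step 0: 18px
Step 1: 18.0 × 1.067 = 19.21
Step 2: 18.0 × 1.067² = 20.49
Step 3: 18.0 × 1.067³ = 21.87
Step 4: 18.0 × 1.067⁴ = 23.33
Step 5: 18.0 × 1.067⁵ = 24.89

16.87px, 18.00px, 19.21px, 20.49px, 21.87px, 23.33px, 24.89px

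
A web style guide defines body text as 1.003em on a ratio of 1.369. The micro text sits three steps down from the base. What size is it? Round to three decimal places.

0.391em

Each step on a modular scale multiplies by the ratio, so the size n steps from the base is base × ratioⁿ.
1.003 ÷ 1.369³ = 1.003 ÷ 2.56573 ≈ 0.391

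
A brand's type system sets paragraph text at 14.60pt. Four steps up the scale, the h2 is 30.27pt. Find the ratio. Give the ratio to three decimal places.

The ratio satisfies 14.60 × r⁴ = 30.27, so r = (30.27 / 14.60)^(1/4).
r = 2.0733^(1/4) ≈ 1.2000

1.200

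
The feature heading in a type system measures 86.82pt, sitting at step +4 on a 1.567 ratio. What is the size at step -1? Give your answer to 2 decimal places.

86.82 ÷ 1.567⁵ = 86.82 ÷ 9.44811 ≈ 9.189

9.19pt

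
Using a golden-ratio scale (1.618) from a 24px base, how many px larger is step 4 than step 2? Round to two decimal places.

Step 2: 24.0 × 1.618² = 62.8302px
Step 4: 24.0 × 1.618⁴ = 164.4846px
Difference: 164.4846 − 62.8302 = 101.6544px

101.65px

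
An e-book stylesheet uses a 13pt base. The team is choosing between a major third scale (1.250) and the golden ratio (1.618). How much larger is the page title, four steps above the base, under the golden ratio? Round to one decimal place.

Major third: 13.0 × 1.250⁴ = 31.738pt
Golden ratio: 13.0 × 1.618⁴ = 89.096pt
Difference: 89.096 − 31.738 = 57.358pt

57.4pt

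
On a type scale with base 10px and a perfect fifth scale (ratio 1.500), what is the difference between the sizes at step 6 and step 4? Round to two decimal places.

Step 4: 10.0 × 1.500⁴ = 50.6250px
Step 6: 10.0 × 1.500⁶ = 113.9062px
Difference: 113.9062 − 50.6250 = 63.2812px

63.28px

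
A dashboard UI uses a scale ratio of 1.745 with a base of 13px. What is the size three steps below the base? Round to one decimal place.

2.4px

13.0 ÷ 1.745³ = 13.0 ÷ 5.31357 ≈ 2.45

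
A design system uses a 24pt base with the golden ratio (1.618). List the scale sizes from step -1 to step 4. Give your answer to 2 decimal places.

14.83pt, 24.00pt, 38.83pt, 62.83pt, 101.66pt, 164.48pt

Step -1: 24.0 ÷ 1.618 = 14.83
Step 0: 24pt
Step 1: 24.0 × 1.618 = 38.83
Step 2: 24.0 × 1.618² = 62.83
Step 3: 24.0 × 1.618³ = 101.66
Step 4: 24.0 × 1.618⁴ = 164.48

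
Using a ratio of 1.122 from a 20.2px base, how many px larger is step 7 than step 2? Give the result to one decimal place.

Step 2: 20.2 × 1.122² = 25.429px
Step 7: 20.2 × 1.122⁷ = 45.217px
Difference: 45.217 − 25.429 = 19.788px

19.8px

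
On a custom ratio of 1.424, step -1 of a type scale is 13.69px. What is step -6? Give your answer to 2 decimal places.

2.34px

13.69 ÷ 1.424⁵ = 13.69 ÷ 5.85531 ≈ 2.338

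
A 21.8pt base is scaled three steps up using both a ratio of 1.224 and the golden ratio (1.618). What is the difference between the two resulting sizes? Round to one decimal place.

52.4pt

At 1.224: 21.8 × 1.224³ = 39.976pt
Golden ratio: 21.8 × 1.618³ = 92.340pt
Difference: 92.340 − 39.976 = 52.364pt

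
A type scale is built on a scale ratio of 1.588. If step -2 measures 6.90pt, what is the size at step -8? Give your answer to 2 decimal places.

6.90 ÷ 1.588⁶ = 6.90 ÷ 16.03626 ≈ 0.430

0.43pt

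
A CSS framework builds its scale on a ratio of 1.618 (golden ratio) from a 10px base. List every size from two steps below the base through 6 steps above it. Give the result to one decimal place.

3.8px, 6.2px, 10.0px, 16.2px, 26.2px, 42.4px, 68.5px, 110.9px, 179.4px

Step -2: 10.0 ÷ 1.618² = 3.8
Step -1: 10.0 ÷ 1.618 = 6.2
Step 0: 10px
Step 1: 10.0 × 1.618 = 16.2
Step 2: 10.0 × 1.618² = 26.2
Step 3: 10.0 × 1.618³ = 42.4
Step 4: 10.0 × 1.618⁴ = 68.5
Step 5: 10.0 × 1.618⁵ = 110.9
Step 6: 10.0 × 1.618⁶ = 179.4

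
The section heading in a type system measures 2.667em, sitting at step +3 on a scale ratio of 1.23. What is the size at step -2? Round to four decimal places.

2.667 ÷ 1.23⁵ = 2.667 ÷ 2.81531 ≈ 0.9473

0.9473em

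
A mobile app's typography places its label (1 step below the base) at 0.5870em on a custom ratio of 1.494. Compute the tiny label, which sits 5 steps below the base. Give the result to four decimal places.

0.1178em

0.5870 ÷ 1.494⁴ = 0.5870 ÷ 4.98198 ≈ 0.1178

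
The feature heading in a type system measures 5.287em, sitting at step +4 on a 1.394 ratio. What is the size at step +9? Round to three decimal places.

5.287 × 1.394⁵ = 5.287 × 5.26398 ≈ 27.831

27.831em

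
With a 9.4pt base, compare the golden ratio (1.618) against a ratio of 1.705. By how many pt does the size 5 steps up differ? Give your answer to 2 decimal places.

31.20pt

Golden ratio: 9.4 × 1.618⁵ = 104.2366pt
At 1.705: 9.4 × 1.705⁵ = 135.4409pt
Difference: 135.4409 − 104.2366 = 31.2043pt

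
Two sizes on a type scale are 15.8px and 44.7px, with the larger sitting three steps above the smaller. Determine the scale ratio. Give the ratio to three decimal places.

1.414

The ratio satisfies 15.8 × r³ = 44.7, so r = (44.7 / 15.8)^(1/3).
r = 2.8291^(1/3) ≈ 1.4143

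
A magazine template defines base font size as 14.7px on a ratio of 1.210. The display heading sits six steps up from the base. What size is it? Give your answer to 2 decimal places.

14.7 × 1.210⁶ = 14.7 × 3.13843 ≈ 46.13

46.13px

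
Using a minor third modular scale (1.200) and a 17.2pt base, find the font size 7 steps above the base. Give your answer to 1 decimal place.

61.6pt

17.2 × 1.200⁷ = 17.2 × 3.58318 ≈ 61.63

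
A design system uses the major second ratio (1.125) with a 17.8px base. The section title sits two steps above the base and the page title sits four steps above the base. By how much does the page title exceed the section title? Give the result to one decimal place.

Step 2: 17.8 × 1.125² = 22.528px
Step 4: 17.8 × 1.125⁴ = 28.512px
Difference: 28.512 − 22.528 = 5.984px

6.0px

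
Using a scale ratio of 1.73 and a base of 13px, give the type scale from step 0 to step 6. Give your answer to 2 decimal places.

Step 0: 13px
Step 1: 13.0 × 1.73 = 22.49
Step 2: 13.0 × 1.73² = 38.91
Step 3: 13.0 × 1.73³ = 67.31
Step 4: 13.0 × 1.73⁴ = 116.45
Step 5: 13.0 × 1.73⁵ = 201.45
Step 6: 13.0 × 1.73⁶ = 348.51

13.00px, 22.49px, 38.91px, 67.31px, 116.45px, 201.45px, 348.51px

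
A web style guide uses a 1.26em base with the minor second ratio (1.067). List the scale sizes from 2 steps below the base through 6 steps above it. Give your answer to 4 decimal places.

1.1067em, 1.1809em, 1.2600em, 1.3444em, 1.4345em, 1.5306em, 1.6332em, 1.7426em, 1.8593em

Step -2: 1.26 ÷ 1.067² = 1.1067
Step -1: 1.26 ÷ 1.067 = 1.1809
Step 0: 1.26em
Step 1: 1.26 × 1.067 = 1.3444
Step 2: 1.26 × 1.067² = 1.4345
Step 3: 1.26 × 1.067³ = 1.5306
Step 4: 1.26 × 1.067⁴ = 1.6332
Step 5: 1.26 × 1.067⁵ = 1.7426
Step 6: 1.26 × 1.067⁶ = 1.8593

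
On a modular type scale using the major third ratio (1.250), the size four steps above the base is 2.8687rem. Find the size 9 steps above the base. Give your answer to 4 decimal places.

The gap is 9 − (4) = 5 steps, so the factor is 1.250^5.
2.8687 × 1.250⁵ = 2.8687 × 3.05176 ≈ 8.7546

8.7546rem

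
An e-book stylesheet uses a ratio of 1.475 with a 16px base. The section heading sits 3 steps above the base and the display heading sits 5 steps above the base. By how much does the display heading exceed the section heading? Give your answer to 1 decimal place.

60.4px

Step 3: 16.0 × 1.475³ = 51.345px
Step 5: 16.0 × 1.475⁵ = 111.707px
Difference: 111.707 − 51.345 = 60.362px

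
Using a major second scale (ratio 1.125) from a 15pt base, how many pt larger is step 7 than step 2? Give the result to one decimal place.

15.2pt

Step 2: 15.0 × 1.125² = 18.984pt
Step 7: 15.0 × 1.125⁷ = 34.210pt
Difference: 34.210 − 18.984 = 15.226pt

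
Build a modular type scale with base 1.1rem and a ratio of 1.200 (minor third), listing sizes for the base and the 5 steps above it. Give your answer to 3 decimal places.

1.100rem, 1.320rem, 1.584rem, 1.901rem, 2.281rem, 2.737rem

Step 0: 1.1rem
Step 1: 1.1 × 1.200 = 1.320
Step 2: 1.1 × 1.200² = 1.584
Step 3: 1.1 × 1.200³ = 1.901
Step 4: 1.1 × 1.200⁴ = 2.281
Step 5: 1.1 × 1.200⁵ = 2.737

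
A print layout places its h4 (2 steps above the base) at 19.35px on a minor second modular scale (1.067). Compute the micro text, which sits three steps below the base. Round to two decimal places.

19.35 ÷ 1.067⁵ = 19.35 ÷ 1.38300 ≈ 13.991

13.99px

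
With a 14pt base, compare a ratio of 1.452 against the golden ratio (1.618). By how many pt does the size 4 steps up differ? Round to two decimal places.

33.72pt

At 1.452: 14.0 × 1.452⁴ = 62.2292pt
Golden ratio: 14.0 × 1.618⁴ = 95.9494pt
Difference: 95.9494 − 62.2292 = 33.7202pt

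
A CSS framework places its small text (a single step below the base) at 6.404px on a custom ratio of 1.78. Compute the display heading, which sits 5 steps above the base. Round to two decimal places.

Moving from step -1 to step +5 is 6 steps up, so multiply by r⁶.
6.404 × 1.78⁶ = 6.404 × 31.80680 ≈ 203.691

203.69px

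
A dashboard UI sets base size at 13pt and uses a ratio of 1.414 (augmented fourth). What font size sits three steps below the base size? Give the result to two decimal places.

4.60pt

13.0 ÷ 1.414³ = 13.0 ÷ 2.82715 ≈ 4.60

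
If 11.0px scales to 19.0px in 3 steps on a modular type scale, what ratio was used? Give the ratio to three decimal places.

The ratio satisfies 11.0 × r³ = 19.0, so r = (19.0 / 11.0)^(1/3).
r = 1.7273^(1/3) ≈ 1.1998

1.200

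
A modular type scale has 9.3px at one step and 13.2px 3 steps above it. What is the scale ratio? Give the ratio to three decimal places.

1.124

r³ = 13.2 / 9.3, so r = (13.2/9.3)^(1/3).
r = 1.4194^(1/3) ≈ 1.1238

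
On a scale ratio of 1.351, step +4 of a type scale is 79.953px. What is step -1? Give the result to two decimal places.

17.76px

The gap is -1 − (4) = -5 steps, so the factor is 1.351^-5.
79.953 ÷ 1.351⁵ = 79.953 ÷ 4.50067 ≈ 17.765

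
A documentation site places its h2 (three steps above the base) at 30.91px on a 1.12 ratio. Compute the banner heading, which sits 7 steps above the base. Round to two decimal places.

48.64px

Moving from step +3 to step +7 is 4 steps up, so multiply by r⁴.
30.91 × 1.12⁴ = 30.91 × 1.57352 ≈ 48.637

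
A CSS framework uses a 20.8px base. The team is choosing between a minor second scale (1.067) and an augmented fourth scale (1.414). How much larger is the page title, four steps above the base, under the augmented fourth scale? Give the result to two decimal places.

56.19px

Minor second: 20.8 × 1.067⁴ = 26.9601px
Augmented fourth: 20.8 × 1.414⁴ = 83.1498px
Difference: 83.1498 − 26.9601 = 56.1897px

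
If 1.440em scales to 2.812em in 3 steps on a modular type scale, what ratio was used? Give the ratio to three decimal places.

r³ = 2.812 / 1.440, so r = (2.812/1.440)^(1/3).
r = 1.9528^(1/3) ≈ 1.2499

1.250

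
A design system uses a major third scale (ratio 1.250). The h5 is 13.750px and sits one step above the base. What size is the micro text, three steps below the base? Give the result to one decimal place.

13.750 ÷ 1.250⁴ = 13.750 ÷ 2.44141 ≈ 5.632

5.6px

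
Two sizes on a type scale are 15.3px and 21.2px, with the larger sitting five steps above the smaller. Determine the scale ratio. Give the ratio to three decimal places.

1.067

r⁵ = 21.2 / 15.3, so r = (21.2/15.3)^(1/5).
r = 1.3856^(1/5) ≈ 1.0674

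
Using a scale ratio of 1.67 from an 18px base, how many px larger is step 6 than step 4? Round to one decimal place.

250.5px

Step 4: 18.0 × 1.67⁴ = 140.003px
Step 6: 18.0 × 1.67⁶ = 390.455px
Difference: 390.455 − 140.003 = 250.452px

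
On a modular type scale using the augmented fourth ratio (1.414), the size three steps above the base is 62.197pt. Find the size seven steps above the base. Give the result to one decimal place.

248.6pt

62.197 × 1.414⁴ = 62.197 × 3.99758 ≈ 248.638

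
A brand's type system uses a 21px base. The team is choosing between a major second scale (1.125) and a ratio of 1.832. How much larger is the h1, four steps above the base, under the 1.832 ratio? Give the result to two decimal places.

202.91px

Major second: 21.0 × 1.125⁴ = 33.6379px
At 1.832: 21.0 × 1.832⁴ = 236.5490px
Difference: 236.5490 − 33.6379 = 202.9111px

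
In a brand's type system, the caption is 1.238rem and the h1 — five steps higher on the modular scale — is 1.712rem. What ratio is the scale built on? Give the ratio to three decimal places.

1.067

The ratio satisfies 1.238 × r⁵ = 1.712, so r = (1.712 / 1.238)^(1/5).
r = 1.3829^(1/5) ≈ 1.0670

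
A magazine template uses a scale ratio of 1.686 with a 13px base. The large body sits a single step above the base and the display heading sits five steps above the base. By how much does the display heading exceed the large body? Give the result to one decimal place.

155.2px

Step 1: 13.0 × 1.686 = 21.918px
Step 5: 13.0 × 1.686⁵ = 177.105px
Difference: 177.105 − 21.918 = 155.187px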